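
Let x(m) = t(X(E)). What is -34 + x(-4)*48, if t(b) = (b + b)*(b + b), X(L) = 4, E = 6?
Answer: 3038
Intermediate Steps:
t(b) = 4*b**2 (t(b) = (2*b)*(2*b) = 4*b**2)
x(m) = 64 (x(m) = 4*4**2 = 4*16 = 64)
-34 + x(-4)*48 = -34 + 64*48 = -34 + 3072 = 3038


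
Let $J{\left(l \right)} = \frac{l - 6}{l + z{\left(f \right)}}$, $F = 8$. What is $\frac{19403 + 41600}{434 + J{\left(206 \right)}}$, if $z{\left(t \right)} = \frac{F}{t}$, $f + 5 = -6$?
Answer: $\frac{68872387}{491086} \approx 140.25$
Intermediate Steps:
$f = -11$ ($f = -5 - 6 = -11$)
$z{\left(t \right)} = \frac{8}{t}$
$J{\left(l \right)} = \frac{-6 + l}{- \frac{8}{11} + l}$ ($J{\left(l \right)} = \frac{l - 6}{l + \frac{8}{-11}} = \frac{-6 + l}{l + 8 \left(- \frac{1}{11}\right)} = \frac{-6 + l}{l - \frac{8}{11}} = \frac{-6 + l}{- \frac{8}{11} + l}$)
$\frac{19403 + 41600}{434 + J{\left(206 \right)}} = \frac{19403 + 41600}{434 + \frac{11 \left(-6 + 206\right)}{-8 + 11 \cdot 206}} = \frac{61003}{434 + 11 \frac{1}{-8 + 2266} \cdot 200} = \frac{61003}{434 + 11 \cdot \frac{1}{2258} \cdot 200} = \frac{61003}{434 + \frac{1100}{1129}} = \frac{61003}{\frac{491086}{1129}} = 61003 \cdot \frac{1129}{491086} = \frac{68872387}{491086}$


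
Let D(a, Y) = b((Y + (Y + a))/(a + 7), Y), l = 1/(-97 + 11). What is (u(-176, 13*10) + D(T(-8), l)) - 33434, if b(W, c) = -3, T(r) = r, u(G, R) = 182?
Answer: -33255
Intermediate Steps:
l = -1/86 (l = 1/(-86) = -1/86 ≈ -0.011628)
D(a, Y) = -3
(u(-176, 13*10) + D(T(-8), l)) - 33434 = (182 - 3) - 33434 = 179 - 33434 = -33255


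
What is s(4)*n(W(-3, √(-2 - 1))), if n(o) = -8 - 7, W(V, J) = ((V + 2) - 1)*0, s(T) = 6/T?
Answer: -45/2 ≈ -22.500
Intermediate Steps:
W(V, J) = 0 (W(V, J) = ((2 + V) - 1)*0 = (1 + V)*0 = 0)
n(o) = -15
s(4)*n(W(-3, √(-2 - 1))) = (6/4)*(-15) = (6*(¼))*(-15) = (3/2)*(-15) = -45/2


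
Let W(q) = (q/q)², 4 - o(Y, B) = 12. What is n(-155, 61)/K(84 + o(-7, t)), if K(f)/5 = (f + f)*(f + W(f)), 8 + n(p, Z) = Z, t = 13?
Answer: 53/58520 ≈ 0.00090567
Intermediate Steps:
n(p, Z) = -8 + Z
o(Y, B) = -8 (o(Y, B) = 4 - 1*12 = 4 - 12 = -8)
W(q) = 1 (W(q) = 1² = 1)
K(f) = 10*f*(1 + f) (K(f) = 5*((f + f)*(f + 1)) = 5*((2*f)*(1 + f)) = 5*(2*f*(1 + f)) = 10*f*(1 + f))
n(-155, 61)/K(84 + o(-7, t)) = (-8 + 61)/((10*(84 - 8)*(1 + (84 - 8)))) = 53/((10*76*(1 + 76))) = 53/((10*76*77)) = 53/58520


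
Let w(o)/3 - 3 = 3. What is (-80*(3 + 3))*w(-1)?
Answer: -8640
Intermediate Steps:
w(o) = 18 (w(o) = 9 + 3*3 = 9 + 9 = 18)
(-80*(3 + 3))*w(-1) = -80*(3 + 3)*18 = -80*6*18 = -16*30*18 = -480*18 = -8640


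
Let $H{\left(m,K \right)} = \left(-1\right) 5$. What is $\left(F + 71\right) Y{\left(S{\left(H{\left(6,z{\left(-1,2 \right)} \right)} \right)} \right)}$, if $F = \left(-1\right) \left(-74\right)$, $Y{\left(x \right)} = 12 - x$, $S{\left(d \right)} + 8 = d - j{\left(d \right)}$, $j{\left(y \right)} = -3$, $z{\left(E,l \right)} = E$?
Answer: $3190$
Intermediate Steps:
$H{\left(m,K \right)} = -5$
$S{\left(d \right)} = -5 + d$ ($S{\left(d \right)} = -8 + \left(d - -3\right) = -8 + \left(d + 3\right) = -8 + \left(3 + d\right) = -5 + d$)
$F = 74$
$\left(F + 71\right) Y{\left(S{\left(H{\left(6,z{\left(-1,2 \right)} \right)} \right)} \right)} = \left(74 + 71\right) \left(12 - \left(-5 - 5\right)\right) = 145 \left(12 - -10\right) = 145 \left(12 + 10\right) = 145 \cdot 22 = 3190$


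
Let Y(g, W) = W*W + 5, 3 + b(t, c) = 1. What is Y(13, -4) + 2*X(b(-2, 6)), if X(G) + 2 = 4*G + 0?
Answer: 1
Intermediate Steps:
b(t, c) = -2 (b(t, c) = -3 + 1 = -2)
X(G) = -2 + 4*G (X(G) = -2 + (4*G + 0) = -2 + 4*G)
Y(g, W) = 5 + W² (Y(g, W) = W² + 5 = 5 + W²)
Y(13, -4) + 2*X(b(-2, 6)) = (5 + (-4)²) + 2*(-2 + 4*(-2)) = (5 + 16) + 2*(-2 - 8) = 21 + 2*(-10) = 21 - 20 = 1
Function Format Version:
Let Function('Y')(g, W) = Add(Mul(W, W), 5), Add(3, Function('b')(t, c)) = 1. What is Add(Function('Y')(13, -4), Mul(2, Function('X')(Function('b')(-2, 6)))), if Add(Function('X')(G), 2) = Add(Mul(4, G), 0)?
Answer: 1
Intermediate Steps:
Function('b')(t, c) = -2 (Function('b')(t, c) = Add(-3, 1) = -2)
Function('X')(G) = Add(-2, Mul(4, G)) (Function('X')(G) = Add(-2, Add(Mul(4, G), 0)) = Add(-2, Mul(4, G)))
Function('Y')(g, W) = Add(5, Pow(W, 2)) (Function('Y')(g, W) = Add(Pow(W, 2), 5) = Add(5, Pow(W, 2)))
Add(Function('Y')(13, -4), Mul(2, Function('X')(Function('b')(-2, 6)))) = Add(Add(5, Pow(-4, 2)), Mul(2, Add(-2, Mul(4, -2)))) = Add(Add(5, 16), Mul(2, Add(-2, -8))) = Add(21, Mul(2, -10)) = Add(21, -20) = 1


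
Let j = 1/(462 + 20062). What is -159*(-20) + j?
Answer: 65266321/20524 ≈ 3180.0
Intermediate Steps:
j = 1/20524 ≈ 4.8723e-5
-159*(-20) + j = -159*(-20) + 1/20524 = 3180 + 1/20524 = 65266321/20524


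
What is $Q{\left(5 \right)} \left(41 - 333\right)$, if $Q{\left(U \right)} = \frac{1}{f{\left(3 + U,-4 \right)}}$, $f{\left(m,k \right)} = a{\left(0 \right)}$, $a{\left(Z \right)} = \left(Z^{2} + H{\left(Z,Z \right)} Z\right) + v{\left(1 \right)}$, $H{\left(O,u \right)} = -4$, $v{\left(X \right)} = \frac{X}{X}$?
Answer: $-292$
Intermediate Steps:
$v{\left(X \right)} = 1$
$a{\left(Z \right)} = 1 + Z^{2} - 4 Z$ ($a{\left(Z \right)} = \left(Z^{2} - 4 Z\right) + 1 = 1 + Z^{2} - 4 Z$)
$f{\left(m,k \right)} = 1$ ($f{\left(m,k \right)} = 1 + 0^{2} - 0 = 1 + 0 + 0 = 1$)
$Q{\left(U \right)} = 1$ ($Q{\left(U \right)} = 1^{-1} = 1$)
$Q{\left(5 \right)} \left(41 - 333\right) = 1 \left(41 - 333\right) = 1 \left(-292\right) = -292$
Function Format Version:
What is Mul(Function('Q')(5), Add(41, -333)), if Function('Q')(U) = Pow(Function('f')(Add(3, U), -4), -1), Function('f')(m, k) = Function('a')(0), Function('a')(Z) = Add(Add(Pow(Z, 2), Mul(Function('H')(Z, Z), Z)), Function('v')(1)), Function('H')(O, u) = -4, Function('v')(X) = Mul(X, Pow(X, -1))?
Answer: -292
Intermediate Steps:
Function('v')(X) = 1
Function('a')(Z) = Add(1, Pow(Z, 2), Mul(-4, Z)) (Function('a')(Z) = Add(Add(Pow(Z, 2), Mul(-4, Z)), 1) = Add(1, Pow(Z, 2), Mul(-4, Z)))
Function('f')(m, k) = 1 (Function('f')(m, k) = Add(1, Pow(0, 2), Mul(-4, 0)) = Add(1, 0, 0) = 1)
Function('Q')(U) = 1 (Function('Q')(U) = Pow(1, -1) = 1)
Mul(Function('Q')(5), Add(41, -333)) = Mul(1, Add(41, -333)) = Mul(1, -292) = -292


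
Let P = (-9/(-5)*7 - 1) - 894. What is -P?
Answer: 4412/5 ≈ 882.40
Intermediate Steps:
P = -4412/5 (P = (-9*(-⅕)*7 - 1) - 894 = ((9/5)*7 - 1) - 894 = (63/5 - 1) - 894 = 58/5 - 894 = -4412/5 ≈ -882.40)
-P = -1*(-4412/5) = 4412/5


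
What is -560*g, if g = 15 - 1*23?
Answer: 4480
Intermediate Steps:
g = -8 (g = 15 - 23 = -8)
-560*g = -560*(-8) = 4480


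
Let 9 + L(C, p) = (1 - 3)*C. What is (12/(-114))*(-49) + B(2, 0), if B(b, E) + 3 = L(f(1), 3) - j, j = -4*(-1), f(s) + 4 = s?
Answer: -92/19 ≈ -4.8421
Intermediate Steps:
f(s) = -4 + s
L(C, p) = -9 - 2*C (L(C, p) = -9 + (1 - 3)*C = -9 - 2*C)
j = 4
B(b, E) = -10 (B(b, E) = -3 + ((-9 - 2*(-4 + 1)) - 1*4) = -3 + ((-9 - 2*(-3)) - 4) = -3 + ((-9 + 6) - 4) = -3 + (-3 - 4) = -3 - 7 = -10)
(12/(-114))*(-49) + B(2, 0) = (12/(-114))*(-49) - 10 = (12*(-1/114))*(-49) - 10 = -2/19*(-49) - 10 = 98/19 - 10 = -92/19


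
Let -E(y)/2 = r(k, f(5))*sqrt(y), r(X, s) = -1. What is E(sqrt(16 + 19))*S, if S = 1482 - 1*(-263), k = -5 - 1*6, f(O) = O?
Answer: 3490*35**(1/4) ≈ 8488.7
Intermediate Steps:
k = -11 (k = -5 - 6 = -11)
E(y) = 2*sqrt(y) (E(y) = -(-2)*sqrt(y) = 2*sqrt(y))
S = 1745 (S = 1482 + 263 = 1745)
E(sqrt(16 + 19))*S = (2*sqrt(sqrt(16 + 19)))*1745 = (2*sqrt(sqrt(35)))*1745 = (2*35**(1/4))*1745 = 3490*35**(1/4)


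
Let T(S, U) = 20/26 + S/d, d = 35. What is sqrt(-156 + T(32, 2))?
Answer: I*sqrt(31947370)/455 ≈ 12.422*I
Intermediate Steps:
T(S, U) = 10/13 + S/35 (T(S, U) = 20/26 + S/35 = 20*(1/26) + S*(1/35) = 10/13 + S/35)
sqrt(-156 + T(32, 2)) = sqrt(-156 + (10/13 + (1/35)*32)) = sqrt(-156 + (10/13 + 32/35)) = sqrt(-156 + 766/455) = sqrt(-70214/455) = I*sqrt(31947370)/455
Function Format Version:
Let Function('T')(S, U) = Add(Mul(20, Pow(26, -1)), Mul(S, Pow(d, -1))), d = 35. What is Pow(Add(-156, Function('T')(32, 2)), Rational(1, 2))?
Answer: Mul(Rational(1, 455), I, Pow(31947370, Rational(1, 2))) ≈ Mul(12.422, I)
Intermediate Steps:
Function('T')(S, U) = Add(Rational(10, 13), Mul(Rational(1, 35), S)) (Function('T')(S, U) = Add(Mul(20, Pow(26, -1)), Mul(S, Pow(35, -1))) = Add(Mul(20, Rational(1, 26)), Mul(S, Rational(1, 35))) = Add(Rational(10, 13), Mul(Rational(1, 35), S)))
Pow(Add(-156, Function('T')(32, 2)), Rational(1, 2)) = Pow(Add(-156, Add(Rational(10, 13), Mul(Rational(1, 35), 32))), Rational(1, 2)) = Pow(Add(-156, Add(Rational(10, 13), Rational(32, 35))), Rational(1, 2)) = Pow(Add(-156, Rational(766, 455)), Rational(1, 2)) = Pow(Rational(-70214, 455), Rational(1, 2)) = Mul(Rational(1, 455), I, Pow(31947370, Rational(1, 2)))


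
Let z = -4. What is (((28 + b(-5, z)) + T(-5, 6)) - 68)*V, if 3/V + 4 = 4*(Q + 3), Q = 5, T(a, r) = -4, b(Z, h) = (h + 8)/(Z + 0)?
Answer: -24/5 ≈ -4.8000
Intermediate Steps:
b(Z, h) = (8 + h)/Z
V = 3/28 (V = 3/(-4 + 4*(5 + 3)) = 3/(-4 + 4*8) = 3/(-4 + 32) = 3/28 ≈ 0.10714)
(((28 + b(-5, z)) + T(-5, 6)) - 68)*V = (((28 + (8 - 4)/(-5)) - 4) - 68)*(3/28) = (((28 - ⅕*4) - 4) - 68)*(3/28) = (((28 - ⅘) - 4) - 68)*(3/28) = ((136/5 - 4) - 68)*(3/28) = (116/5 - 68)*(3/28) = -224/5*3/28 = -24/5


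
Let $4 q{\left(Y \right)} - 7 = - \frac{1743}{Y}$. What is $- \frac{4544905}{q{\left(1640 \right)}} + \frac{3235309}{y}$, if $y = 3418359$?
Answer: $- \frac{14559556490466781}{4754937369} \approx -3.062 \cdot 10^{6}$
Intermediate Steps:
$q{\left(Y \right)} = \frac{7}{4} - \frac{1743}{4 Y}$ ($q{\left(Y \right)} = \frac{7}{4} + \frac{\left(-1743\right) \frac{1}{Y}}{4} = \frac{7}{4} - \frac{1743}{4 Y}$)
$- \frac{4544905}{q{\left(1640 \right)}} + \frac{3235309}{y} = - \frac{4544905}{\frac{7}{4} \cdot \frac{1}{1640} \left(-249 + 1640\right)} + \frac{3235309}{3418359} = - \frac{4544905}{\frac{7}{4} \cdot \frac{1}{1640} \cdot 1391} + 3235309 \cdot \frac{1}{3418359} = - \frac{4544905}{\frac{9737}{6560}} + \frac{462187}{488337} = \left(-4544905\right) \frac{6560}{9737} + \frac{462187}{488337} = - \frac{29814576800}{9737} + \frac{462187}{488337} = - \frac{14559556490466781}{4754937369}$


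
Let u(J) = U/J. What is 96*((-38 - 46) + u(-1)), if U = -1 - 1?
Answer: -7872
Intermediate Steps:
U = -2
u(J) = -2/J
96*((-38 - 46) + u(-1)) = 96*((-38 - 46) - 2/(-1)) = 96*(-84 - 2*(-1)) = 96*(-84 + 2) = 96*(-82) = -7872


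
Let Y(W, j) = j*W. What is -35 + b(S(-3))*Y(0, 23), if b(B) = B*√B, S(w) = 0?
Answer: -35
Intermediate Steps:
b(B) = B^(3/2)
Y(W, j) = W*j
-35 + b(S(-3))*Y(0, 23) = -35 + 0^(3/2)*(0*23) = -35 + 0*0 = -35 + 0 = -35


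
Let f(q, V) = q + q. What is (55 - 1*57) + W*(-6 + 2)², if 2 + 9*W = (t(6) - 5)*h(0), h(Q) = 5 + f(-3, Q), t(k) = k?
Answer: -22/3 ≈ -7.3333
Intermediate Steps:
f(q, V) = 2*q
h(Q) = -1 (h(Q) = 5 + 2*(-3) = 5 - 6 = -1)
W = -⅓ (W = -2/9 + ((6 - 5)*(-1))/9 = -2/9 + (1*(-1))/9 = -2/9 + (⅑)*(-1) = -2/9 - ⅑ = -⅓ ≈ -0.33333)
(55 - 1*57) + W*(-6 + 2)² = (55 - 1*57) - (-6 + 2)²/3 = (55 - 57) - ⅓*(-4)² = -2 - ⅓*16 = -2 - 16/3 = -22/3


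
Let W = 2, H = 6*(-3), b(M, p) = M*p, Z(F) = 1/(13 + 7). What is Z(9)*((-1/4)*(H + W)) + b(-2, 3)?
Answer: -29/5 ≈ -5.8000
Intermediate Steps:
Z(F) = 1/20
H = -18
Z(9)*((-1/4)*(H + W)) + b(-2, 3) = ((-1/4)*(-18 + 2))/20 - 2*3 = (-1*¼*(-16))/20 - 6 = (-¼*(-16))/20 - 6 = (1/20)*4 - 6 = ⅕ - 6 = -29/5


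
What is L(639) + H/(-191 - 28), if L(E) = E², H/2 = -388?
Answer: 89423075/219 ≈ 4.0832e+5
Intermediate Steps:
H = -776 (H = 2*(-388) = -776)
L(639) + H/(-191 - 28) = 639² - 776/(-191 - 28) = 408321 - 776/(-219) = 408321 - 776*(-1/219) = 408321 + 776/219 = 89423075/219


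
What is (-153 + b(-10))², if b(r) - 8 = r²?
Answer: 2025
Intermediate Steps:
b(r) = 8 + r²
(-153 + b(-10))² = (-153 + (8 + (-10)²))² = (-153 + (8 + 100))² = (-153 + 108)² = (-45)² = 2025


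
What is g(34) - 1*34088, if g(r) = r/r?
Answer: -34087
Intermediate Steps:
g(r) = 1
g(34) - 1*34088 = 1 - 1*34088 = 1 - 34088 = -34087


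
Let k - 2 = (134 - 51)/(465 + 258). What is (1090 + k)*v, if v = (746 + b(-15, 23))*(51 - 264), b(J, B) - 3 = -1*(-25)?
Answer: -43391623446/241 ≈ -1.8005e+8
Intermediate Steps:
b(J, B) = 28 (b(J, B) = 3 - 1*(-25) = 3 + 25 = 28)
k = 1529/723 (k = 2 + (134 - 51)/(465 + 258) = 2 + 83/723 = 1529/723 ≈ 2.1148)
v = -164862 (v = (746 + 28)*(51 - 264) = 774*(-213) = -164862)
(1090 + k)*v = (1090 + 1529/723)*(-164862) = (789599/723)*(-164862) = -43391623446/241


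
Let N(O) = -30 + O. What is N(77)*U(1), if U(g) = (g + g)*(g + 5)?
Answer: 564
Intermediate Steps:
U(g) = 2*g*(5 + g) (U(g) = (2*g)*(5 + g) = 2*g*(5 + g))
N(77)*U(1) = (-30 + 77)*(2*1*(5 + 1)) = 47*(2*1*6) = 47*12 = 564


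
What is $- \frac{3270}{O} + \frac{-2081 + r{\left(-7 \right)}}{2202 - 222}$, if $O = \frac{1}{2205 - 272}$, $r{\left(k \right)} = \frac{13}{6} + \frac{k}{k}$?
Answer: $- \frac{75092423267}{11880} \approx -6.3209 \cdot 10^{6}$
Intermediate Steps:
$r{\left(k \right)} = \frac{19}{6}$ ($r{\left(k \right)} = 13 \cdot \frac{1}{6} + 1 = \frac{13}{6} + 1 = \frac{19}{6}$)
$O = \frac{1}{1933}$ ($O = \frac{1}{2205 - 272} = \frac{1}{1933} \approx 0.00051733$)
$- \frac{3270}{O} + \frac{-2081 + r{\left(-7 \right)}}{2202 - 222} = - 3270 \frac{1}{\frac{1}{1933}} + \frac{-2081 + \frac{19}{6}}{2202 - 222} = \left(-3270\right) 1933 - \frac{12467}{6 \cdot 1980} = -6320910 - \frac{12467}{11880} = - \frac{75092423267}{11880}$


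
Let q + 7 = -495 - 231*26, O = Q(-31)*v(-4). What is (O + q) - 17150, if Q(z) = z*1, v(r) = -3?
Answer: -23565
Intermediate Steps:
Q(z) = z
O = 93 (O = -31*(-3) = 93)
q = -6508 (q = -7 + (-495 - 231*26) = -7 + (-495 - 1*6006) = -7 + (-495 - 6006) = -7 - 6501 = -6508)
(O + q) - 17150 = (93 - 6508) - 17150 = -6415 - 17150 = -23565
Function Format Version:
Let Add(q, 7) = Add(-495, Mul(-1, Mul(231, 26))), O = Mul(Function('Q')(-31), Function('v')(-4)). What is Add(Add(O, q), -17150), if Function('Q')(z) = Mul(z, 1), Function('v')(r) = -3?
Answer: -23565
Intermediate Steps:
Function('Q')(z) = z
O = 93 (O = Mul(-31, -3) = 93)
q = -6508 (q = Add(-7, Add(-495, Mul(-1, Mul(231, 26)))) = Add(-7, Add(-495, Mul(-1, 6006))) = Add(-7, Add(-495, -6006)) = Add(-7, -6501) = -6508)
Add(Add(O, q), -17150) = Add(Add(93, -6508), -17150) = Add(-6415, -17150) = -23565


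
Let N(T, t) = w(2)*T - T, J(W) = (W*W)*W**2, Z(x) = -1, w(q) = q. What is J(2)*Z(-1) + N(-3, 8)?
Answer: -19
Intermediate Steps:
J(W) = W**4 (J(W) = W**2*W**2 = W**4)
N(T, t) = T (N(T, t) = 2*T - T = T)
J(2)*Z(-1) + N(-3, 8) = 2**4*(-1) - 3 = 16*(-1) - 3 = -16 - 3 = -19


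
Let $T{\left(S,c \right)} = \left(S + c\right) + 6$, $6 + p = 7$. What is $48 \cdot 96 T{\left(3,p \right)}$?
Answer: $46080$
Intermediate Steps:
$p = 1$ ($p = -6 + 7 = 1$)
$T{\left(S,c \right)} = 6 + S + c$
$48 \cdot 96 T{\left(3,p \right)} = 48 \cdot 96 \left(6 + 3 + 1\right) = 4608 \cdot 10 = 46080$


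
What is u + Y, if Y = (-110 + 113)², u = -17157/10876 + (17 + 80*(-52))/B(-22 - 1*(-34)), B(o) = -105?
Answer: 17845201/380660 ≈ 46.880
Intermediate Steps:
u = 14419261/380660 (u = -17157/10876 + (17 + 80*(-52))/(-105) = -17157*1/10876 + (17 - 4160)*(-1/105) = -17157/10876 - 4143*(-1/105) = -17157/10876 + 1381/35 = 14419261/380660 ≈ 37.880)
Y = 9 (Y = 3² = 9)
u + Y = 14419261/380660 + 9 = 17845201/380660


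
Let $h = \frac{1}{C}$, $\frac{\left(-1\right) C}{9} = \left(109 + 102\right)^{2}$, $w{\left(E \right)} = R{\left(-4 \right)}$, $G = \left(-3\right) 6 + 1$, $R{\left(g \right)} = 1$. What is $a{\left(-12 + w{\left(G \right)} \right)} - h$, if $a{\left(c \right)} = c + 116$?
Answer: $\frac{42072346}{400689} \approx 105.0$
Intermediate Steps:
$G = -17$ ($G = -18 + 1 = -17$)
$w{\left(E \right)} = 1$
$a{\left(c \right)} = 116 + c$
$C = -400689$ ($C = - 9 \left(109 + 102\right)^{2} = - 9 \cdot 211^{2} = \left(-9\right) 44521 = -400689$)
$h = - \frac{1}{400689}$ ($h = \frac{1}{-400689} = - \frac{1}{400689} \approx -2.4957 \cdot 10^{-6}$)
$a{\left(-12 + w{\left(G \right)} \right)} - h = \left(116 + \left(-12 + 1\right)\right) - - \frac{1}{400689} = \left(116 - 11\right) + \frac{1}{400689} = 105 + \frac{1}{400689} = \frac{42072346}{400689}$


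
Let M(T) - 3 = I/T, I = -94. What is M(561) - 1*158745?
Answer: -89054356/561 ≈ -1.5874e+5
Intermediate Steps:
M(T) = 3 - 94/T
M(561) - 1*158745 = (3 - 94/561) - 1*158745 = (3 - 94*1/561) - 158745 = (3 - 94/561) - 158745 = 1589/561 - 158745 = -89054356/561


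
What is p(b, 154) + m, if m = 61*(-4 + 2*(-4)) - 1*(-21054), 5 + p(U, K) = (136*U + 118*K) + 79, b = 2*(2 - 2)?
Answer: 38568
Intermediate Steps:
b = 0 (b = 2*0 = 0)
p(U, K) = 74 + 118*K + 136*U (p(U, K) = -5 + ((136*U + 118*K) + 79) = -5 + ((118*K + 136*U) + 79) = -5 + (79 + 118*K + 136*U) = 74 + 118*K + 136*U)
m = 20322 (m = 61*(-4 - 8) + 21054 = 61*(-12) + 21054 = -732 + 21054 = 20322)
p(b, 154) + m = (74 + 118*154 + 136*0) + 20322 = (74 + 18172 + 0) + 20322 = 18246 + 20322 = 38568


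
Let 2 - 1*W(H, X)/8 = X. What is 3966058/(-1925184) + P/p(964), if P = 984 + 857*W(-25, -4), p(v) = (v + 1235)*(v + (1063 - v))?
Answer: -1531619761511/750031471968 ≈ -2.0421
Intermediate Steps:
W(H, X) = 16 - 8*X
p(v) = 1312805 + 1063*v (p(v) = (1235 + v)*1063 = 1312805 + 1063*v)
P = 42120 (P = 984 + 857*(16 - 8*(-4)) = 984 + 857*(16 + 32) = 984 + 857*48 = 984 + 41136 = 42120)
3966058/(-1925184) + P/p(964) = 3966058/(-1925184) + 42120/(1312805 + 1063*964) = 3966058*(-1/1925184) + 42120/(1312805 + 1024732) = -1983029/962592 + 42120/2337537 = -1983029/962592 + 42120*(1/2337537) = -1983029/962592 + 14040/779179 = -1531619761511/750031471968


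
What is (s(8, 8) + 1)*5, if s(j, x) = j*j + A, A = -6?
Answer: 295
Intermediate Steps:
s(j, x) = -6 + j**2 (s(j, x) = j*j - 6 = j**2 - 6 = -6 + j**2)
(s(8, 8) + 1)*5 = ((-6 + 8**2) + 1)*5 = ((-6 + 64) + 1)*5 = (58 + 1)*5 = 59*5 = 295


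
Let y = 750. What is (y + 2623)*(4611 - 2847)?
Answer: 5949972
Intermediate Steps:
(y + 2623)*(4611 - 2847) = (750 + 2623)*(4611 - 2847) = 3373*1764 = 5949972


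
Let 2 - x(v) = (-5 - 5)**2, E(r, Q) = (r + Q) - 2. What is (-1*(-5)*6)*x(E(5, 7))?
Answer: -2940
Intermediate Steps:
E(r, Q) = -2 + Q + r (E(r, Q) = (Q + r) - 2 = -2 + Q + r)
x(v) = -98 (x(v) = 2 - (-5 - 5)**2 = 2 - 1*(-10)**2 = 2 - 1*100 = 2 - 100 = -98)
(-1*(-5)*6)*x(E(5, 7)) = (-1*(-5)*6)*(-98) = (5*6)*(-98) = 30*(-98) = -2940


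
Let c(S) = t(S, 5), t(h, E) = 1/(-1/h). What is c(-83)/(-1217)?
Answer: -83/1217 ≈ -0.068200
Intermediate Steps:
t(h, E) = -h
c(S) = -S
c(-83)/(-1217) = -1*(-83)/(-1217) = 83*(-1/1217) = -83/1217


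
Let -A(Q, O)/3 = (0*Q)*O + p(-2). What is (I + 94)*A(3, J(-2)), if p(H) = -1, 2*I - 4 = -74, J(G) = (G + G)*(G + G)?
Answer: 177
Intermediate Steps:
J(G) = 4*G**2 (J(G) = (2*G)*(2*G) = 4*G**2)
I = -35 (I = 2 + (1/2)*(-74) = 2 - 37 = -35)
A(Q, O) = 3 (A(Q, O) = -3*((0*Q)*O - 1) = -3*(0*O - 1) = -3*(0 - 1) = -3*(-1) = 3)
(I + 94)*A(3, J(-2)) = (-35 + 94)*3 = 59*3 = 177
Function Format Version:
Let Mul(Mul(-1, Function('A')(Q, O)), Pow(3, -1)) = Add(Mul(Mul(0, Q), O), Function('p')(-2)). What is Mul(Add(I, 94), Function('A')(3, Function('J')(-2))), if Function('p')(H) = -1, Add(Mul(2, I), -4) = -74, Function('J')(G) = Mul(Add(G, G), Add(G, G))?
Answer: 177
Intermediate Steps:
Function('J')(G) = Mul(4, Pow(G, 2)) (Function('J')(G) = Mul(Mul(2, G), Mul(2, G)) = Mul(4, Pow(G, 2)))
I = -35 (I = Add(2, Mul(Rational(1, 2), -74)) = Add(2, -37) = -35)
Function('A')(Q, O) = 3 (Function('A')(Q, O) = Mul(-3, Add(Mul(Mul(0, Q), O), -1)) = Mul(-3, Add(Mul(0, O), -1)) = Mul(-3, Add(0, -1)) = Mul(-3, -1) = 3)
Mul(Add(I, 94), Function('A')(3, Function('J')(-2))) = Mul(Add(-35, 94), 3) = Mul(59, 3) = 177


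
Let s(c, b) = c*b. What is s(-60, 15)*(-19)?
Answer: 17100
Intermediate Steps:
s(c, b) = b*c
s(-60, 15)*(-19) = (15*(-60))*(-19) = -900*(-19) = 17100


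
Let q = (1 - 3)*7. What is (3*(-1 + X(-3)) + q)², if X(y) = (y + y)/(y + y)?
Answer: 196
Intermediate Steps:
X(y) = 1 (X(y) = (2*y)/((2*y)) = (2*y)*(1/(2*y)) = 1)
q = -14 (q = -2*7 = -14)
(3*(-1 + X(-3)) + q)² = (3*(-1 + 1) - 14)² = (3*0 - 14)² = (0 - 14)² = (-14)² = 196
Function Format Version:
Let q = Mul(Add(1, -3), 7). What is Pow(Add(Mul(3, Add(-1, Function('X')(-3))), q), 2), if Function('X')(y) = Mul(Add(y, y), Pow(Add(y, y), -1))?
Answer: 196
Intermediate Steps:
Function('X')(y) = 1 (Function('X')(y) = Mul(Mul(2, y), Pow(Mul(2, y), -1)) = Mul(Mul(2, y), Mul(Rational(1, 2), Pow(y, -1))) = 1)
q = -14 (q = Mul(-2, 7) = -14)
Pow(Add(Mul(3, Add(-1, Function('X')(-3))), q), 2) = Pow(Add(Mul(3, Add(-1, 1)), -14), 2) = Pow(Add(Mul(3, 0), -14), 2) = Pow(Add(0, -14), 2) = Pow(-14, 2) = 196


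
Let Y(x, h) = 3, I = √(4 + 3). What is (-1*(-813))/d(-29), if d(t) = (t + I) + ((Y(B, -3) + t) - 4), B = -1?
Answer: -15989/1158 - 271*√7/1158 ≈ -14.427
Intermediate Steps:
I = √7 ≈ 2.6458
d(t) = -1 + √7 + 2*t (d(t) = (t + √7) + ((3 + t) - 4) = (t + √7) + (-1 + t) = -1 + √7 + 2*t)
(-1*(-813))/d(-29) = (-1*(-813))/(-1 + √7 + 2*(-29)) = 813/(-1 + √7 - 58) = 813/(-59 + √7)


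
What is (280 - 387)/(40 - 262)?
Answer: 107/222 ≈ 0.48198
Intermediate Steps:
(280 - 387)/(40 - 262) = -107/(-222) = -107*(-1/222) = 107/222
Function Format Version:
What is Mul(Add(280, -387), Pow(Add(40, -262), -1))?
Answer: Rational(107, 222) ≈ 0.48198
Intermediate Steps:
Mul(Add(280, -387), Pow(Add(40, -262), -1)) = Mul(-107, Pow(-222, -1)) = Mul(-107, Rational(-1, 222)) = Rational(107, 222)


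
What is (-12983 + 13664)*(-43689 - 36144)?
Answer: -54366273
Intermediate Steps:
(-12983 + 13664)*(-43689 - 36144) = 681*(-79833) = -54366273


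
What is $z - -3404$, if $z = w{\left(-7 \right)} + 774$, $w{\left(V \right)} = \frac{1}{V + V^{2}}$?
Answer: $\frac{175477}{42} \approx 4178.0$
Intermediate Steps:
$z = \frac{32509}{42}$ ($z = \frac{1}{\left(-7\right) \left(1 - 7\right)} + 774 = - \frac{1}{7 \left(-6\right)} + 774 = \left(- \frac{1}{7}\right) \left(- \frac{1}{6}\right) + 774 = \frac{1}{42} + 774 = \frac{32509}{42} \approx 774.02$)
$z - -3404 = \frac{32509}{42} - -3404 = \frac{32509}{42} + 3404 = \frac{175477}{42}$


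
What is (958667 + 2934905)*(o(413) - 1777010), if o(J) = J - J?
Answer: -6918916379720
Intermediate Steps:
o(J) = 0
(958667 + 2934905)*(o(413) - 1777010) = (958667 + 2934905)*(0 - 1777010) = 3893572*(-1777010) = -6918916379720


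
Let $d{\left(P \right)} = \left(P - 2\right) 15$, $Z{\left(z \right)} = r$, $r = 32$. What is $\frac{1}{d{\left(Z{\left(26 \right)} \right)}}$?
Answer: $\frac{1}{450} \approx 0.0022222$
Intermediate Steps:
$Z{\left(z \right)} = 32$
$d{\left(P \right)} = -30 + 15 P$ ($d{\left(P \right)} = \left(-2 + P\right) 15 = -30 + 15 P$)
$\frac{1}{d{\left(Z{\left(26 \right)} \right)}} = \frac{1}{-30 + 15 \cdot 32} = \frac{1}{-30 + 480} = \frac{1}{450}$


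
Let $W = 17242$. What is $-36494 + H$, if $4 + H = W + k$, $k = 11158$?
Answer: $-8098$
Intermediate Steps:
$H = 28396$ ($H = -4 + \left(17242 + 11158\right) = -4 + 28400 = 28396$)
$-36494 + H = -36494 + 28396 = -8098$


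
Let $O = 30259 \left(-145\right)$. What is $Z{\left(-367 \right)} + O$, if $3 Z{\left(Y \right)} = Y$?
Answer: $- \frac{13163032}{3} \approx -4.3877 \cdot 10^{6}$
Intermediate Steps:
$Z{\left(Y \right)} = \frac{Y}{3}$
$O = -4387555$
$Z{\left(-367 \right)} + O = \frac{1}{3} \left(-367\right) - 4387555 = - \frac{367}{3} - 4387555 = - \frac{13163032}{3}$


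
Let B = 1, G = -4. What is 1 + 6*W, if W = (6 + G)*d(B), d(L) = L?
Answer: 13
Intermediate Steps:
W = 2 (W = (6 - 4)*1 = 2*1 = 2)
1 + 6*W = 1 + 6*2 = 1 + 12 = 13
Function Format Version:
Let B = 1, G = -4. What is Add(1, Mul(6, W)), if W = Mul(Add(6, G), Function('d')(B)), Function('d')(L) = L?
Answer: 13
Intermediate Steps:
W = 2 (W = Mul(Add(6, -4), 1) = Mul(2, 1) = 2)
Add(1, Mul(6, W)) = Add(1, Mul(6, 2)) = Add(1, 12) = 13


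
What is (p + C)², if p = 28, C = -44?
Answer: 256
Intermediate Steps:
(p + C)² = (28 - 44)² = (-16)² = 256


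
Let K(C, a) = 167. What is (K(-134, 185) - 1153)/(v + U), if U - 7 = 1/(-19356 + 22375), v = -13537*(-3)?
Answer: -175102/7213279 ≈ -0.024275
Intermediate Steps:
v = 40611
U = 21134/3019 (U = 7 + 1/(-19356 + 22375) = 7 + 1/3019 = 21134/3019 ≈ 7.0003)
(K(-134, 185) - 1153)/(v + U) = (167 - 1153)/(40611 + 21134/3019) = -986/122625743/3019 = -986*3019/122625743 = -175102/7213279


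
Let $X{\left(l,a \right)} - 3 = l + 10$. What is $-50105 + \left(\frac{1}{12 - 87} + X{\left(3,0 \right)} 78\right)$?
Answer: $- \frac{3664276}{75} \approx -48857.0$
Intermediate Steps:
$X{\left(l,a \right)} = 13 + l$ ($X{\left(l,a \right)} = 3 + \left(l + 10\right) = 3 + \left(10 + l\right) = 13 + l$)
$-50105 + \left(\frac{1}{12 - 87} + X{\left(3,0 \right)} 78\right) = -50105 + \left(\frac{1}{12 - 87} + \left(13 + 3\right) 78\right) = -50105 + \left(\frac{1}{-75} + 16 \cdot 78\right) = -50105 + \left(- \frac{1}{75} + 1248\right) = -50105 + \frac{93599}{75} = - \frac{3664276}{75}$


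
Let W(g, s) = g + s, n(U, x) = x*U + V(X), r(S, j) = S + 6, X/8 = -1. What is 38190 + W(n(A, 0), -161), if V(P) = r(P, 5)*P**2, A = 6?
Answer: 37901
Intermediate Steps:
X = -8 (X = 8*(-1) = -8)
r(S, j) = 6 + S
V(P) = P**2*(6 + P) (V(P) = (6 + P)*P**2 = P**2*(6 + P))
n(U, x) = -128 + U*x (n(U, x) = x*U + (-8)**2*(6 - 8) = U*x + 64*(-2) = U*x - 128 = -128 + U*x)
38190 + W(n(A, 0), -161) = 38190 + ((-128 + 6*0) - 161) = 38190 + ((-128 + 0) - 161) = 38190 + (-128 - 161) = 38190 - 289 = 37901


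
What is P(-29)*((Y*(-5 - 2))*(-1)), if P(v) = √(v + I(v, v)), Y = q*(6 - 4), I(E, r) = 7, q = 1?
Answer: 14*I*√22 ≈ 65.666*I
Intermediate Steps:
Y = 2 (Y = 1*(6 - 4) = 1*2 = 2)
P(v) = √(7 + v) (P(v) = √(v + 7) = √(7 + v))
P(-29)*((Y*(-5 - 2))*(-1)) = √(7 - 29)*((2*(-5 - 2))*(-1)) = √(-22)*((2*(-7))*(-1)) = (I*√22)*(-14*(-1)) = (I*√22)*14 = 14*I*√22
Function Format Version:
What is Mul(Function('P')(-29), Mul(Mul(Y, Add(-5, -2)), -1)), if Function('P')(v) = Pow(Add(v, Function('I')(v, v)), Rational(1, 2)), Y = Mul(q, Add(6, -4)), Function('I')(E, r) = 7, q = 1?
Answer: Mul(14, I, Pow(22, Rational(1, 2))) ≈ Mul(65.666, I)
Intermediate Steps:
Y = 2 (Y = Mul(1, Add(6, -4)) = Mul(1, 2) = 2)
Function('P')(v) = Pow(Add(7, v), Rational(1, 2)) (Function('P')(v) = Pow(Add(v, 7), Rational(1, 2)) = Pow(Add(7, v), Rational(1, 2)))
Mul(Function('P')(-29), Mul(Mul(Y, Add(-5, -2)), -1)) = Mul(Pow(Add(7, -29), Rational(1, 2)), Mul(Mul(2, Add(-5, -2)), -1)) = Mul(Pow(-22, Rational(1, 2)), Mul(Mul(2, -7), -1)) = Mul(Mul(I, Pow(22, Rational(1, 2))), Mul(-14, -1)) = Mul(Mul(I, Pow(22, Rational(1, 2))), 14) = Mul(14, I, Pow(22, Rational(1, 2)))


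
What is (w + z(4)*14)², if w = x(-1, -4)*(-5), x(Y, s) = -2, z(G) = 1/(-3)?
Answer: 256/9 ≈ 28.444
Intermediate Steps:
z(G) = -⅓
w = 10 (w = -2*(-5) = 10)
(w + z(4)*14)² = (10 - ⅓*14)² = (10 - 14/3)² = (16/3)² = 256/9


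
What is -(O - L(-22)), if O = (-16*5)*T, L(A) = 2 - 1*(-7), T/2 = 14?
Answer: 2249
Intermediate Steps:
T = 28 (T = 2*14 = 28)
L(A) = 9 (L(A) = 2 + 7 = 9)
O = -2240 (O = -16*5*28 = -80*28 = -2240)
-(O - L(-22)) = -(-2240 - 1*9) = -(-2240 - 9) = -1*(-2249) = 2249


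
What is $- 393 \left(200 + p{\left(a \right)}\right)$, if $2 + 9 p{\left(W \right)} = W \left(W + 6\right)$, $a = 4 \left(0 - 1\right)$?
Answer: $- \frac{234490}{3} \approx -78163.0$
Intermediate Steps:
$a = -4$ ($a = 4 \left(-1\right) = -4$)
$p{\left(W \right)} = - \frac{2}{9} + \frac{W \left(6 + W\right)}{9}$ ($p{\left(W \right)} = - \frac{2}{9} + \frac{W \left(W + 6\right)}{9} = - \frac{2}{9} + \frac{W \left(6 + W\right)}{9}$)
$- 393 \left(200 + p{\left(a \right)}\right) = - 393 \left(200 + \left(- \frac{2}{9} + \frac{\left(-4\right)^{2}}{9} + \frac{2}{3} \left(-4\right)\right)\right) = - 393 \left(200 - \frac{10}{9}\right) = \left(-393\right) \frac{1790}{9} = - \frac{234490}{3}$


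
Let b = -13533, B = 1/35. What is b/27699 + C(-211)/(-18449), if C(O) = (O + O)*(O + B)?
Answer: -4526184507/851698085 ≈ -5.3143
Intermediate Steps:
B = 1/35 ≈ 0.028571
C(O) = 2*O*(1/35 + O) (C(O) = (O + O)*(O + 1/35) = (2*O)*(1/35 + O) = 2*O*(1/35 + O))
b/27699 + C(-211)/(-18449) = -13533/27699 + ((2/35)*(-211)*(1 + 35*(-211)))/(-18449) = -13533*1/27699 + ((2/35)*(-211)*(1 - 7385))*(-1/18449) = -4511/9233 + ((2/35)*(-211)*(-7384))*(-1/18449) = -4511/9233 + (3116048/35)*(-1/18449) = -4511/9233 - 3116048/645715 = -4526184507/851698085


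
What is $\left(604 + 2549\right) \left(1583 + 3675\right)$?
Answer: $16578474$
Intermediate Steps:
$\left(604 + 2549\right) \left(1583 + 3675\right) = 3153 \cdot 5258 = 16578474$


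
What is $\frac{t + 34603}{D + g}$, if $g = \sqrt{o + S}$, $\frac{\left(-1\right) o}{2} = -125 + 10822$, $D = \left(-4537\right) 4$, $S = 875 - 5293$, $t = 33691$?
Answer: $- \frac{309849878}{82343929} - \frac{102441 i \sqrt{717}}{82343929} \approx -3.7629 - 0.033312 i$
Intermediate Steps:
$S = -4418$
$D = -18148$
$o = -21394$ ($o = - 2 \left(-125 + 10822\right) = \left(-2\right) 10697 = -21394$)
$g = 6 i \sqrt{717}$ ($g = \sqrt{-21394 - 4418} = \sqrt{-25812} = 6 i \sqrt{717} \approx 160.66 i$)
$\frac{t + 34603}{D + g} = \frac{33691 + 34603}{-18148 + 6 i \sqrt{717}} = \frac{68294}{-18148 + 6 i \sqrt{717}}$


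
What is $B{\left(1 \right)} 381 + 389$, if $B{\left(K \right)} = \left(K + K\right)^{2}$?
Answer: $1913$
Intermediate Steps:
$B{\left(K \right)} = 4 K^{2}$ ($B{\left(K \right)} = \left(2 K\right)^{2} = 4 K^{2}$)
$B{\left(1 \right)} 381 + 389 = 4 \cdot 1^{2} \cdot 381 + 389 = 4 \cdot 1 \cdot 381 + 389 = 4 \cdot 381 + 389 = 1524 + 389 = 1913$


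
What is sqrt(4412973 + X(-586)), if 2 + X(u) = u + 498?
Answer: sqrt(4412883) ≈ 2100.7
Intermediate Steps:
X(u) = 496 + u (X(u) = -2 + (u + 498) = -2 + (498 + u) = 496 + u)
sqrt(4412973 + X(-586)) = sqrt(4412973 + (496 - 586)) = sqrt(4412973 - 90) = sqrt(4412883)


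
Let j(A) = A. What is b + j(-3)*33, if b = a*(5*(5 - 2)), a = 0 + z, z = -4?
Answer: -159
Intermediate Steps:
a = -4 (a = 0 - 4 = -4)
b = -60 (b = -20*(5 - 2) = -20*3 = -4*15 = -60)
b + j(-3)*33 = -60 - 3*33 = -60 - 99 = -159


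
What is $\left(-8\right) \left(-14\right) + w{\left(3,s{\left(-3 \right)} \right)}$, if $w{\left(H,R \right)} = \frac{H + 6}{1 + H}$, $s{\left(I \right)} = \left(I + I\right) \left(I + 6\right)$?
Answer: $\frac{457}{4} \approx 114.25$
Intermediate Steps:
$s{\left(I \right)} = 2 I \left(6 + I\right)$
$w{\left(H,R \right)} = \frac{6 + H}{1 + H}$
$\left(-8\right) \left(-14\right) + w{\left(3,s{\left(-3 \right)} \right)} = \left(-8\right) \left(-14\right) + \frac{6 + 3}{1 + 3} = 112 + \frac{1}{4} \cdot 9 = 112 + \frac{9}{4} = \frac{457}{4}$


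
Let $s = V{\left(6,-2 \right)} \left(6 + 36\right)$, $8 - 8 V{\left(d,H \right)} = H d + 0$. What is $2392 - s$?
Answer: $2287$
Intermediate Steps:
$V{\left(d,H \right)} = 1 - \frac{H d}{8}$ ($V{\left(d,H \right)} = 1 - \frac{H d + 0}{8} = 1 - \frac{H d}{8}$)
$s = 105$ ($s = \left(1 - \left(- \frac{1}{4}\right) 6\right) \left(6 + 36\right) = \left(1 + \frac{3}{2}\right) 42 = \frac{5}{2} \cdot 42 = 105$)
$2392 - s = 2392 - 105 = 2287$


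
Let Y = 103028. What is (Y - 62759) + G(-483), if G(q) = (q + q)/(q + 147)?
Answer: 322175/8 ≈ 40272.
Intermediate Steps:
G(q) = 2*q/(147 + q) (G(q) = (2*q)/(147 + q) = 2*q/(147 + q))
(Y - 62759) + G(-483) = (103028 - 62759) + 2*(-483)/(147 - 483) = 40269 + 2*(-483)/(-336) = 40269 + 2*(-483)*(-1/336) = 40269 + 23/8 = 322175/8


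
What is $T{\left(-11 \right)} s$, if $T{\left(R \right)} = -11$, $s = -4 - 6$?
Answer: $110$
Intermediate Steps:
$s = -10$ ($s = -4 - 6 = -10$)
$T{\left(-11 \right)} s = \left(-11\right) \left(-10\right) = 110$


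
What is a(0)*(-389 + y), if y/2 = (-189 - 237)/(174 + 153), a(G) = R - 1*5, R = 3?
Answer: 85370/109 ≈ 783.21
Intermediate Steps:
a(G) = -2 (a(G) = 3 - 1*5 = 3 - 5 = -2)
y = -284/109 (y = 2*((-189 - 237)/(174 + 153)) = 2*(-426/327) = 2*(-426*1/327) = 2*(-142/109) = -284/109 ≈ -2.6055)
a(0)*(-389 + y) = -2*(-389 - 284/109) = -2*(-42685/109) = 85370/109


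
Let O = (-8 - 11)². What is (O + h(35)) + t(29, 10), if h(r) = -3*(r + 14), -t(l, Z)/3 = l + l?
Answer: 40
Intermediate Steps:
t(l, Z) = -6*l (t(l, Z) = -3*(l + l) = -6*l)
h(r) = -42 - 3*r (h(r) = -3*(14 + r) = -42 - 3*r)
O = 361 (O = (-19)² = 361)
(O + h(35)) + t(29, 10) = (361 + (-42 - 3*35)) - 6*29 = (361 + (-42 - 105)) - 174 = (361 - 147) - 174 = 214 - 174 = 40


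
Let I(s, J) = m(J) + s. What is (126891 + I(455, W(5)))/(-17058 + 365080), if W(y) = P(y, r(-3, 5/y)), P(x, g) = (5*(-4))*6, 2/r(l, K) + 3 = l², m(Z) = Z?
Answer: 63613/174011 ≈ 0.36557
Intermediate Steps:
r(l, K) = 2/(-3 + l²)
P(x, g) = -120 (P(x, g) = -20*6 = -120)
W(y) = -120
I(s, J) = J + s
(126891 + I(455, W(5)))/(-17058 + 365080) = (126891 + (-120 + 455))/(-17058 + 365080) = (126891 + 335)/348022 = 127226*(1/348022) = 63613/174011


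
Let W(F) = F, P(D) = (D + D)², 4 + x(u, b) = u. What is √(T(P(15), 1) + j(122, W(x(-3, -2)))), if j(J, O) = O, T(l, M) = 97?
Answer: 3*√10 ≈ 9.4868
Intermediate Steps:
x(u, b) = -4 + u
P(D) = 4*D² (P(D) = (2*D)² = 4*D²)
√(T(P(15), 1) + j(122, W(x(-3, -2)))) = √(97 + (-4 - 3)) = √(97 - 7) = √90 = 3*√10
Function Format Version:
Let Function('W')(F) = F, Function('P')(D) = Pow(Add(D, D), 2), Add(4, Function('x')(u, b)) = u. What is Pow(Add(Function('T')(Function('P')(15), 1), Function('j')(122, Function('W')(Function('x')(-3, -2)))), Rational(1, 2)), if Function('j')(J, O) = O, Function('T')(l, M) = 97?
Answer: Mul(3, Pow(10, Rational(1, 2))) ≈ 9.4868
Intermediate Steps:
Function('x')(u, b) = Add(-4, u)
Function('P')(D) = Mul(4, Pow(D, 2)) (Function('P')(D) = Pow(Mul(2, D), 2) = Mul(4, Pow(D, 2)))
Pow(Add(Function('T')(Function('P')(15), 1), Function('j')(122, Function('W')(Function('x')(-3, -2)))), Rational(1, 2)) = Pow(Add(97, Add(-4, -3)), Rational(1, 2)) = Pow(Add(97, -7), Rational(1, 2)) = Pow(90, Rational(1, 2)) = Mul(3, Pow(10, Rational(1, 2)))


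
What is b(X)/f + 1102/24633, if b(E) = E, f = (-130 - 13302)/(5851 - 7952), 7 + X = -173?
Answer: -101096803/3596418 ≈ -28.110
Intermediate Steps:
X = -180 (X = -7 - 173 = -180)
f = 13432/2101 (f = -13432/(-2101) = -13432*(-1/2101) = 13432/2101 ≈ 6.3931)
b(X)/f + 1102/24633 = -180/13432/2101 + 1102/24633 = -180*2101/13432 + 1102*(1/24633) = -94545/3358 + 1102/24633 = -101096803/3596418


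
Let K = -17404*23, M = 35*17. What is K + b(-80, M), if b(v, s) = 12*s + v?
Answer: -393232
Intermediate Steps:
M = 595
b(v, s) = v + 12*s
K = -400292
K + b(-80, M) = -400292 + (-80 + 12*595) = -400292 + (-80 + 7140) = -400292 + 7060 = -393232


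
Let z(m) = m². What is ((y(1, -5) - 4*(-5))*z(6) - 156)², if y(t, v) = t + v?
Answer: 176400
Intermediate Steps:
((y(1, -5) - 4*(-5))*z(6) - 156)² = (((1 - 5) - 4*(-5))*6² - 156)² = ((-4 + 20)*36 - 156)² = (16*36 - 156)² = (576 - 156)² = 420² = 176400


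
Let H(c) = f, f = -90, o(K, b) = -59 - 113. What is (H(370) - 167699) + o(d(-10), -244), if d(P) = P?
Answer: -167961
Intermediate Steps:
o(K, b) = -172
H(c) = -90
(H(370) - 167699) + o(d(-10), -244) = (-90 - 167699) - 172 = -167789 - 172 = -167961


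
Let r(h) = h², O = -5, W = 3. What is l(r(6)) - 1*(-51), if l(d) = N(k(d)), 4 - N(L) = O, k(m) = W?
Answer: 60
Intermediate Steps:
k(m) = 3
N(L) = 9 (N(L) = 4 - 1*(-5) = 4 + 5 = 9)
l(d) = 9
l(r(6)) - 1*(-51) = 9 - 1*(-51) = 9 + 51 = 60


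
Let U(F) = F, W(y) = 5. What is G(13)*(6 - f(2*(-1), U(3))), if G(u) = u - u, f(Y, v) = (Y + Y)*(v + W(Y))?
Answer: 0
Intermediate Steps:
f(Y, v) = 2*Y*(5 + v) (f(Y, v) = (Y + Y)*(v + 5) = (2*Y)*(5 + v) = 2*Y*(5 + v))
G(u) = 0
G(13)*(6 - f(2*(-1), U(3))) = 0*(6 - 2*2*(-1)*(5 + 3)) = 0*(6 - 2*(-2)*8) = 0*(6 - 1*(-32)) = 0*(6 + 32) = 0*38 = 0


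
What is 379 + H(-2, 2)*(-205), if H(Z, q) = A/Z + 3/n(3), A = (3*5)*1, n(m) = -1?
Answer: 5063/2 ≈ 2531.5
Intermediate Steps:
A = 15 (A = 15*1 = 15)
H(Z, q) = -3 + 15/Z (H(Z, q) = 15/Z + 3/(-1) = 15/Z + 3*(-1) = 15/Z - 3 = -3 + 15/Z)
379 + H(-2, 2)*(-205) = 379 + (-3 + 15/(-2))*(-205) = 379 + (-3 + 15*(-1/2))*(-205) = 379 + (-3 - 15/2)*(-205) = 379 - 21/2*(-205) = 379 + 4305/2 = 5063/2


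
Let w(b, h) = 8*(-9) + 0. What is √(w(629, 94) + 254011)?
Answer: √253939 ≈ 503.92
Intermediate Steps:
w(b, h) = -72 (w(b, h) = -72 + 0 = -72)
√(w(629, 94) + 254011) = √(-72 + 254011) = √253939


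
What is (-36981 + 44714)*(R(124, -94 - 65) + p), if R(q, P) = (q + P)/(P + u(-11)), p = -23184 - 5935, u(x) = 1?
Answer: -35577731211/158 ≈ -2.2518e+8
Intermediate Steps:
p = -29119
R(q, P) = (P + q)/(1 + P) (R(q, P) = (q + P)/(P + 1) = (P + q)/(1 + P))
(-36981 + 44714)*(R(124, -94 - 65) + p) = (-36981 + 44714)*(((-94 - 65) + 124)/(1 + (-94 - 65)) - 29119) = 7733*((-159 + 124)/(1 - 159) - 29119) = 7733*(-35/(-158) - 29119) = 7733*(-1/158*(-35) - 29119) = 7733*(35/158 - 29119) = 7733*(-4600767/158) = -35577731211/158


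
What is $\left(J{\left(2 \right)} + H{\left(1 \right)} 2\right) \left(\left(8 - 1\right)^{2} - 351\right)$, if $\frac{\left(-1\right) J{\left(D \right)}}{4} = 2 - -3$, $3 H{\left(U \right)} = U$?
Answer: $\frac{17516}{3} \approx 5838.7$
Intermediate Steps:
$H{\left(U \right)} = \frac{U}{3}$
$J{\left(D \right)} = -20$ ($J{\left(D \right)} = - 4 \left(2 - -3\right) = - 4 \left(2 + 3\right) = \left(-4\right) 5 = -20$)
$\left(J{\left(2 \right)} + H{\left(1 \right)} 2\right) \left(\left(8 - 1\right)^{2} - 351\right) = \left(-20 + \frac{1}{3} \cdot 1 \cdot 2\right) \left(\left(8 - 1\right)^{2} - 351\right) = \left(-20 + \frac{1}{3} \cdot 2\right) \left(7^{2} - 351\right) = \left(-20 + \frac{2}{3}\right) \left(49 - 351\right) = \left(- \frac{58}{3}\right) \left(-302\right) = \frac{17516}{3}$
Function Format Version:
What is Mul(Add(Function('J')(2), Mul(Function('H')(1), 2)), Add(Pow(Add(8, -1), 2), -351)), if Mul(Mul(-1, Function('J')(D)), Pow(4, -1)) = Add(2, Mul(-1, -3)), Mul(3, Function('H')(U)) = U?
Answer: Rational(17516, 3) ≈ 5838.7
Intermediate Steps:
Function('H')(U) = Mul(Rational(1, 3), U)
Function('J')(D) = -20 (Function('J')(D) = Mul(-4, Add(2, Mul(-1, -3))) = Mul(-4, Add(2, 3)) = Mul(-4, 5) = -20)
Mul(Add(Function('J')(2), Mul(Function('H')(1), 2)), Add(Pow(Add(8, -1), 2), -351)) = Mul(Add(-20, Mul(Mul(Rational(1, 3), 1), 2)), Add(Pow(Add(8, -1), 2), -351)) = Mul(Add(-20, Mul(Rational(1, 3), 2)), Add(Pow(7, 2), -351)) = Mul(Add(-20, Rational(2, 3)), Add(49, -351)) = Mul(Rational(-58, 3), -302) = Rational(17516, 3)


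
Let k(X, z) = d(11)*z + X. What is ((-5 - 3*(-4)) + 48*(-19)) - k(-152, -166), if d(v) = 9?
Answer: 741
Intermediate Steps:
k(X, z) = X + 9*z (k(X, z) = 9*z + X = X + 9*z)
((-5 - 3*(-4)) + 48*(-19)) - k(-152, -166) = ((-5 - 3*(-4)) + 48*(-19)) - (-152 + 9*(-166)) = ((-5 + 12) - 912) - (-152 - 1494) = (7 - 912) - 1*(-1646) = -905 + 1646 = 741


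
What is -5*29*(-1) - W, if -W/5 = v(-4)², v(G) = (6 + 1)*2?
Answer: 1125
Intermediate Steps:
v(G) = 14 (v(G) = 7*2 = 14)
W = -980 (W = -5*14² = -5*196 = -980)
-5*29*(-1) - W = -5*29*(-1) - 1*(-980) = -145*(-1) + 980 = 145 + 980 = 1125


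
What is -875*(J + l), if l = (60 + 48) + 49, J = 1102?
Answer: -1101625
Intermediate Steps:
l = 157 (l = 108 + 49 = 157)
-875*(J + l) = -875*(1102 + 157) = -875*1259 = -1101625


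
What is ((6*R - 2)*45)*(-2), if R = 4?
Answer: -1980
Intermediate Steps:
((6*R - 2)*45)*(-2) = ((6*4 - 2)*45)*(-2) = ((24 - 2)*45)*(-2) = (22*45)*(-2) = 990*(-2) = -1980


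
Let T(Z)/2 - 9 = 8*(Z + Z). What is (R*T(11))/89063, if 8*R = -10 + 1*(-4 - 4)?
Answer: -1665/178126 ≈ -0.0093473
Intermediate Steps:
T(Z) = 18 + 32*Z (T(Z) = 18 + 2*(8*(Z + Z)) = 18 + 2*(8*(2*Z)) = 18 + 2*(16*Z) = 18 + 32*Z)
R = -9/4 (R = (-10 + 1*(-4 - 4))/8 = (-10 + 1*(-8))/8 = (-10 - 8)/8 = (⅛)*(-18) = -9/4 ≈ -2.2500)
(R*T(11))/89063 = -9*(18 + 32*11)/4/89063 = -9*(18 + 352)/4*(1/89063) = -9/4*370*(1/89063) = -1665/2*1/89063 = -1665/178126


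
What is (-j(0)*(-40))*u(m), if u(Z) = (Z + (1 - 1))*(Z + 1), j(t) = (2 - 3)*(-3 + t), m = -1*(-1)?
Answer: 240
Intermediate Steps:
m = 1
j(t) = 3 - t (j(t) = -(-3 + t) = 3 - t)
u(Z) = Z*(1 + Z) (u(Z) = (Z + 0)*(1 + Z) = Z*(1 + Z))
(-j(0)*(-40))*u(m) = (-(3 - 1*0)*(-40))*(1*(1 + 1)) = (-(3 + 0)*(-40))*(1*2) = (-1*3*(-40))*2 = -3*(-40)*2 = 120*2 = 240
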